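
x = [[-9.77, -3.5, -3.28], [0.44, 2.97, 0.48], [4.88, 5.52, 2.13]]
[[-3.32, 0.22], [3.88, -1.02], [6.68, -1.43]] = x@[[-0.30, -0.12], [1.26, -0.45], [0.56, 0.77]]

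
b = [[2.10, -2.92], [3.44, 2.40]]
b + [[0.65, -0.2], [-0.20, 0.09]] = [[2.75, -3.12], [3.24, 2.49]]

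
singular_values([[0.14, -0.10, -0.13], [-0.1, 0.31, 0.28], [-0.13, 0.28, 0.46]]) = [0.72, 0.1, 0.09]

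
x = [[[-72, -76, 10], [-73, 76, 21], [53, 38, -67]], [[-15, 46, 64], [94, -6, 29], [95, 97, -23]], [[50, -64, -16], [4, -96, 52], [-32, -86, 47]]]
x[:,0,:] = [[-72, -76, 10], [-15, 46, 64], [50, -64, -16]]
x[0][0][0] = -72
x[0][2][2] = -67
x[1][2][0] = 95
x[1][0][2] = 64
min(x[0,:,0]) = -73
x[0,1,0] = -73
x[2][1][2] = 52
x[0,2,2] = -67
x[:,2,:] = [[53, 38, -67], [95, 97, -23], [-32, -86, 47]]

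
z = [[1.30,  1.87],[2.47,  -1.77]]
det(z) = -6.92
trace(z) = -0.47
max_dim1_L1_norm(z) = 4.24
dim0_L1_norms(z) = [3.77, 3.64]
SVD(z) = [[0.02, -1.00],[-1.0, -0.02]] @ diag([3.0391142660025543, 2.2769463055109047]) @ [[-0.8,0.6],[-0.6,-0.8]]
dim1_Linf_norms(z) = [1.87, 2.47]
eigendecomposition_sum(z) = [[1.90, 0.85], [1.13, 0.50]] + [[-0.6, 1.02], [1.34, -2.27]]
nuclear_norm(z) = 5.32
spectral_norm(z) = 3.04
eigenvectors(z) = [[0.86, -0.41], [0.51, 0.91]]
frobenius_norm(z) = 3.80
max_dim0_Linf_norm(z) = 2.47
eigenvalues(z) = [2.41, -2.88]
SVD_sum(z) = [[-0.06,0.04], [2.44,-1.81]] + [[1.36,1.83], [0.03,0.04]]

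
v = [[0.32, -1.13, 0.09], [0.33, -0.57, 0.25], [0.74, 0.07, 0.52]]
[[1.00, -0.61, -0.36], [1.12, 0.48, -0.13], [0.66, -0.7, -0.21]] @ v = [[-0.15,-0.81,-0.25], [0.42,-1.55,0.15], [-0.18,-0.36,-0.22]]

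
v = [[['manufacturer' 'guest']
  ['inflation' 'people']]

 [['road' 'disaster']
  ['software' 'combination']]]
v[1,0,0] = 'road'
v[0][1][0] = 'inflation'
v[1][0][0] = 'road'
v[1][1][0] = 'software'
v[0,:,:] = [['manufacturer', 'guest'], ['inflation', 'people']]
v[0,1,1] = 'people'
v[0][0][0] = 'manufacturer'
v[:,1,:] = [['inflation', 'people'], ['software', 'combination']]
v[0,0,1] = 'guest'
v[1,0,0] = 'road'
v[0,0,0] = 'manufacturer'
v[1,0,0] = 'road'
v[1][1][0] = 'software'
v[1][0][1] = 'disaster'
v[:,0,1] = ['guest', 'disaster']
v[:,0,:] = [['manufacturer', 'guest'], ['road', 'disaster']]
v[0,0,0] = 'manufacturer'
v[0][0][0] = 'manufacturer'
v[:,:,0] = [['manufacturer', 'inflation'], ['road', 'software']]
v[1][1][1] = 'combination'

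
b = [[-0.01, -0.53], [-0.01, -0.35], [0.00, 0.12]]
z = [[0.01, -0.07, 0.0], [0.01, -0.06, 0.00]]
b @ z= [[-0.01, 0.03, 0.0], [-0.00, 0.02, 0.00], [0.00, -0.01, 0.0]]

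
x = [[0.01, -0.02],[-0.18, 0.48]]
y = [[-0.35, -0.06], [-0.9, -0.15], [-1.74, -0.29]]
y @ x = [[0.01, -0.02], [0.02, -0.05], [0.03, -0.10]]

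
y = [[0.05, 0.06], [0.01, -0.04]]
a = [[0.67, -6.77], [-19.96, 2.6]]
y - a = [[-0.62,6.83],[19.97,-2.64]]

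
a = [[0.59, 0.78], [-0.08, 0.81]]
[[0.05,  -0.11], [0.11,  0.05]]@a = [[0.04,  -0.05], [0.06,  0.13]]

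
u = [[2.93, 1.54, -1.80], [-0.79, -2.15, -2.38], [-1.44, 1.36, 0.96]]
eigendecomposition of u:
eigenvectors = [[(0.9+0j), (-0.25-0.33j), -0.25+0.33j], [(0.05+0j), 0.74+0.00j, (0.74-0j)], [-0.43+0.00j, -0.26-0.46j, (-0.26+0.46j)]]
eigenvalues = [(3.86+0j), (-1.06+1.84j), (-1.06-1.84j)]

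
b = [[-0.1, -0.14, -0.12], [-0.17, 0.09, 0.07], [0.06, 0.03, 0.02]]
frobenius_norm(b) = 0.30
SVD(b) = [[0.91, 0.3, 0.29], [-0.35, 0.92, 0.16], [-0.21, -0.25, 0.94]] @ diag([0.22025014773281806, 0.2055844368810811, 0.004991165791735635]) @ [[-0.2, -0.75, -0.63], [-0.98, 0.16, 0.11], [0.02, 0.64, -0.77]]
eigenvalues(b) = [-0.16, -0.01, 0.18]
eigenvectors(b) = [[0.73,-0.05,-0.45], [0.6,-0.63,0.89], [-0.35,0.77,-0.0]]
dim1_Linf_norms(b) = [0.14, 0.17, 0.06]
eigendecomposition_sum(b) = [[-0.13, -0.07, -0.06],[-0.11, -0.06, -0.05],[0.06, 0.03, 0.03]] + [[0.0,0.0,0.00], [0.00,0.00,0.01], [-0.00,-0.00,-0.01]] + [[0.03,  -0.07,  -0.06], [-0.06,  0.14,  0.11], [0.0,  -0.00,  -0.00]]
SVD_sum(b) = [[-0.04, -0.15, -0.13],  [0.02, 0.06, 0.05],  [0.01, 0.04, 0.03]] + [[-0.06, 0.01, 0.01],  [-0.19, 0.03, 0.02],  [0.05, -0.01, -0.01]] + [[0.0, 0.00, -0.0], [0.0, 0.00, -0.0], [0.00, 0.0, -0.00]]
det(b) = 0.00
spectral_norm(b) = 0.22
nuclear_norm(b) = 0.43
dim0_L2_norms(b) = [0.21, 0.17, 0.14]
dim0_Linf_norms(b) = [0.17, 0.14, 0.12]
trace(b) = 0.01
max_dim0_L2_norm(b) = 0.21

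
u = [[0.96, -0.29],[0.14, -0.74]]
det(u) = -0.67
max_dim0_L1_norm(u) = 1.1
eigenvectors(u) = [[1.0, 0.17], [0.08, 0.99]]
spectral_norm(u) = 1.09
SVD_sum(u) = [[0.79, -0.54], [0.44, -0.3]] + [[0.17,0.25], [-0.30,-0.44]]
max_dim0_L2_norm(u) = 0.97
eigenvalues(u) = [0.94, -0.72]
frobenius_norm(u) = 1.25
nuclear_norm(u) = 1.71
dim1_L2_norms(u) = [1.0, 0.75]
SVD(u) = [[-0.88, -0.48], [-0.48, 0.88]] @ diag([1.0948081018084672, 0.6117967147791341]) @ [[-0.83, 0.56],  [-0.56, -0.83]]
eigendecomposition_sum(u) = [[0.95, -0.16],[0.08, -0.01]] + [[0.01, -0.13], [0.06, -0.73]]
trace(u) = 0.22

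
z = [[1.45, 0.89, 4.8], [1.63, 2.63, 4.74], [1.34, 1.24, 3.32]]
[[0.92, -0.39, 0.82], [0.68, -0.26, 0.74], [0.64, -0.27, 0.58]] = z @ [[0.30, -0.16, 0.13], [-0.16, 0.09, -0.05], [0.13, -0.05, 0.14]]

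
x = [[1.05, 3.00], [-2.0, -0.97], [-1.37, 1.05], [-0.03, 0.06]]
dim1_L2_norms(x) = [3.18, 2.22, 1.73, 0.07]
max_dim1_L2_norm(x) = 3.18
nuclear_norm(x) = 5.83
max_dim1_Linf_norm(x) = 3.0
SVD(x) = [[-0.86, -0.28], [0.51, -0.56], [-0.06, -0.78], [-0.01, -0.03]] @ diag([3.632016915808514, 2.1990345889232406]) @ [[-0.51, -0.86],  [0.86, -0.51]]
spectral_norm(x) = 3.63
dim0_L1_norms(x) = [4.45, 5.08]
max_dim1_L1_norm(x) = 4.05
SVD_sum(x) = [[1.58, 2.69], [-0.94, -1.59], [0.11, 0.18], [0.02, 0.03]] + [[-0.53,  0.31],  [-1.06,  0.62],  [-1.48,  0.87],  [-0.05,  0.03]]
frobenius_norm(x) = 4.25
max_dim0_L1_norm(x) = 5.08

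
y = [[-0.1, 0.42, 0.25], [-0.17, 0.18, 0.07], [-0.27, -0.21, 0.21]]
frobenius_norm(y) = 0.69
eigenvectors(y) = [[-0.72+0.00j, (-0.72-0j), 0.35+0.00j],[(-0.2-0.25j), -0.20+0.25j, -0.30+0.00j],[-0.11-0.61j, (-0.11+0.61j), (0.89+0j)]]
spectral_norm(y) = 0.55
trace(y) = 0.29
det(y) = 0.02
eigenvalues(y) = [(0.06+0.36j), (0.06-0.36j), (0.17+0j)]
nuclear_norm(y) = 1.06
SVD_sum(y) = [[-0.15,0.41,0.23], [-0.07,0.19,0.11], [-0.0,0.01,0.0]] + [[0.02,0.02,-0.02], [-0.04,-0.03,0.03], [-0.28,-0.21,0.19]] + [[0.03,  -0.01,  0.03],[-0.06,  0.02,  -0.07],[0.01,  -0.0,  0.01]]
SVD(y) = [[-0.90,0.08,0.42],  [-0.43,-0.14,-0.89],  [-0.01,-0.99,0.16]] @ diag([0.5483031894415887, 0.40621432340532526, 0.10273040401232278]) @ [[0.30, -0.83, -0.47], [0.69, 0.53, -0.49], [0.65, -0.18, 0.74]]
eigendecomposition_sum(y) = [[(-0.06+0.17j), (0.25+0.05j), (0.11-0.05j)],[-0.08+0.03j, 0.05+0.10j, (0.05+0.02j)],[(-0.16-0.02j), -0.00+0.22j, 0.06+0.08j]] + [[-0.06-0.17j, 0.25-0.05j, 0.11+0.05j], [(-0.08-0.03j), (0.05-0.1j), (0.05-0.02j)], [-0.16+0.02j, (-0-0.22j), 0.06-0.08j]] + [[(0.02+0j), -0.08-0.00j, 0.03-0.00j], [-0.02-0.00j, 0.07+0.00j, -0.03+0.00j], [0.05+0.00j, (-0.21-0j), 0.08-0.00j]]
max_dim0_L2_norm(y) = 0.5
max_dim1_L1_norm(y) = 0.77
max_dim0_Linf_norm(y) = 0.42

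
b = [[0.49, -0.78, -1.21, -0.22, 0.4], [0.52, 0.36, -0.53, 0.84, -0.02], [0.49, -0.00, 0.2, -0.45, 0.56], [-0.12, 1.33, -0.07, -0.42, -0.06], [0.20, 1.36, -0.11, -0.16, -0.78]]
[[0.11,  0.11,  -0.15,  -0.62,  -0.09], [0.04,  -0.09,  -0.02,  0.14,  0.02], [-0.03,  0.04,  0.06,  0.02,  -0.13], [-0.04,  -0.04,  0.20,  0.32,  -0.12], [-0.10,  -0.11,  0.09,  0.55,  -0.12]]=b @ [[-0.08,-0.04,-0.06,0.21,-0.13],[-0.02,-0.06,0.15,0.3,-0.05],[-0.09,-0.04,0.05,0.32,0.03],[0.05,-0.08,-0.02,0.1,0.15],[0.08,0.05,0.13,-0.19,0.0]]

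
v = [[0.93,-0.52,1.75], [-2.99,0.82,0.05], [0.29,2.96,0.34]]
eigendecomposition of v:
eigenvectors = [[0.49+0.00j, (0.14-0.43j), 0.14+0.43j], [(0.52+0j), 0.38+0.46j, (0.38-0.46j)], [-0.70+0.00j, (0.66+0j), (0.66-0j)]]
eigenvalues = [(-2.08+0j), (2.09+1.87j), (2.09-1.87j)]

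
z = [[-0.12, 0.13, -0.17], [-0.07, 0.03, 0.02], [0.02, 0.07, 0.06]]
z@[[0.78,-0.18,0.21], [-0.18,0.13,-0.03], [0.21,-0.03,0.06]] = [[-0.15, 0.04, -0.04], [-0.06, 0.02, -0.01], [0.02, 0.0, 0.01]]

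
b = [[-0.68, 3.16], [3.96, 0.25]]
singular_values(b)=[4.04, 3.14]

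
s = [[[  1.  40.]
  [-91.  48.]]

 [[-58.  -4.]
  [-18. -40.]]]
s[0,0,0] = 1.0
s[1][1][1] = -40.0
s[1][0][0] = -58.0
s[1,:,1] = [-4.0, -40.0]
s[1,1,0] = -18.0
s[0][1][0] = -91.0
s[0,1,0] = -91.0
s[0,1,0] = -91.0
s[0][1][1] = 48.0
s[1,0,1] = -4.0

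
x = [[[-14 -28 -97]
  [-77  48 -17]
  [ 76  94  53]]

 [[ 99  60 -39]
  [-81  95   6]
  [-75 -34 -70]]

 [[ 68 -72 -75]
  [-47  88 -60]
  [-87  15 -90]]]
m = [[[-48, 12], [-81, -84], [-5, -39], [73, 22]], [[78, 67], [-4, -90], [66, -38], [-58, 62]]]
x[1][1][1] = 95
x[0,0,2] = -97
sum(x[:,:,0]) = -138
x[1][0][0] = 99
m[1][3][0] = -58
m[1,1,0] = -4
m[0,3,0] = 73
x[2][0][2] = -75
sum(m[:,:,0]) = 21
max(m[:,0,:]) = 78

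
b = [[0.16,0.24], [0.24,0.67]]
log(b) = [[-2.4,  0.85], [0.85,  -0.6]]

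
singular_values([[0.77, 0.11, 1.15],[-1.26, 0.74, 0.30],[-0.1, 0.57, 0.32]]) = [1.64, 1.35, 0.29]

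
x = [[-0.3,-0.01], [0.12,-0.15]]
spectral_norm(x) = 0.33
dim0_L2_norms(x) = [0.32, 0.15]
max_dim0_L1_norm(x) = 0.42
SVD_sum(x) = [[-0.29, 0.05], [0.14, -0.03]] + [[-0.01, -0.06], [-0.02, -0.12]]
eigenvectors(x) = [[-0.76, 0.07], [0.65, -1.0]]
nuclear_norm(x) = 0.47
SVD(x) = [[-0.9, 0.44], [0.44, 0.9]] @ diag([0.32720614476129867, 0.141195392383916]) @ [[0.98, -0.17], [-0.17, -0.98]]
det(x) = 0.05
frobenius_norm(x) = 0.36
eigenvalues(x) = [-0.29, -0.16]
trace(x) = -0.45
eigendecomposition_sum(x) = [[-0.31, -0.02],[0.26, 0.02]] + [[0.01, 0.01], [-0.14, -0.17]]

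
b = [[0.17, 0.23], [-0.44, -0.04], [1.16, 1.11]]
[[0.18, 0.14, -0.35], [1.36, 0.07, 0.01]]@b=[[-0.44, -0.35], [0.21, 0.32]]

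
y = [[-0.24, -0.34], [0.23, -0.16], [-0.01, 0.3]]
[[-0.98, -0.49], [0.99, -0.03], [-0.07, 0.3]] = y @ [[4.23, 0.57], [-0.1, 1.03]]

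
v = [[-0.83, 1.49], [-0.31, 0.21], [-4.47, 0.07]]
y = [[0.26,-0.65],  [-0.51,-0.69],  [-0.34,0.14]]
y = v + [[1.09, -2.14], [-0.20, -0.90], [4.13, 0.07]]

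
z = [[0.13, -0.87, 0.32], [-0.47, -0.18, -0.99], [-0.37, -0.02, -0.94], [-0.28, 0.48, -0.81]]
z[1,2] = -0.987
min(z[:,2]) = -0.987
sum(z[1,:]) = -1.6389999999999998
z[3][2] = -0.808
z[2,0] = -0.369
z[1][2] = -0.987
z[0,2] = 0.318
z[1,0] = -0.472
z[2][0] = -0.369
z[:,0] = [0.127, -0.472, -0.369, -0.279]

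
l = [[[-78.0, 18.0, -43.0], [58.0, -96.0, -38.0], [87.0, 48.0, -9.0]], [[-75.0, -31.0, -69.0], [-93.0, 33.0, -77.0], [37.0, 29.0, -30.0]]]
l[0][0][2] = -43.0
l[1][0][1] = -31.0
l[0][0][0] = -78.0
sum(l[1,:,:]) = -276.0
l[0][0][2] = -43.0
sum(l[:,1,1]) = -63.0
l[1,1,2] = -77.0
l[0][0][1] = 18.0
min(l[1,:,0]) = -93.0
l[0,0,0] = -78.0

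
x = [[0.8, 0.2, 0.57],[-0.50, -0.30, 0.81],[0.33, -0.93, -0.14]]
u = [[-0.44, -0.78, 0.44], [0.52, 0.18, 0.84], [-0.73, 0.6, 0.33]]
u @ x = [[0.18, -0.26, -0.94],  [0.60, -0.73, 0.32],  [-0.78, -0.63, 0.02]]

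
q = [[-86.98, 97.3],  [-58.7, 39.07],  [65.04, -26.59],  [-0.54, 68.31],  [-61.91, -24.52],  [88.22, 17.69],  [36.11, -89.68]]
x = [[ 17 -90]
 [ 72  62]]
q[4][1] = -24.52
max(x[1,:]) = 72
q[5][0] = 88.22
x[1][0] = 72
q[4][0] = -61.91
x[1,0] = 72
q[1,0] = -58.7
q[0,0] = -86.98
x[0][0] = 17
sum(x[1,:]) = 134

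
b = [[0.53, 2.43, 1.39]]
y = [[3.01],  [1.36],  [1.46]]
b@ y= [[6.93]]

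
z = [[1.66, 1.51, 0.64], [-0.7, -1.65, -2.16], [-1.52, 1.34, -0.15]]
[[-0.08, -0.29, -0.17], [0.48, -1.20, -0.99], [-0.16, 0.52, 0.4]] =z@[[0.08, -0.43, -0.32], [-0.05, -0.02, -0.00], [-0.21, 0.71, 0.56]]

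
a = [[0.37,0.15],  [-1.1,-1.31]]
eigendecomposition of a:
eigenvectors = [[0.82, -0.09],  [-0.57, 1.00]]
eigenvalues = [0.27, -1.21]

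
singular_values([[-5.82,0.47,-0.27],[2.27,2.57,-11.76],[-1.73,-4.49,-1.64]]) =[12.28, 6.25, 4.49]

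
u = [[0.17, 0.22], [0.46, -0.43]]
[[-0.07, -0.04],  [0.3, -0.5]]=u @ [[0.20, -0.74], [-0.49, 0.38]]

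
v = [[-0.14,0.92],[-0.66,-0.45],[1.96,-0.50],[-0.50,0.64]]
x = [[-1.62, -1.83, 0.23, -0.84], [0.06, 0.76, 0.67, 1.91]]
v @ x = [[0.28, 0.96, 0.58, 1.87], [1.04, 0.87, -0.45, -0.31], [-3.21, -3.97, 0.12, -2.6], [0.85, 1.4, 0.31, 1.64]]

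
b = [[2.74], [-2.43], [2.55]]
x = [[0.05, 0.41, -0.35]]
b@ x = [[0.14, 1.12, -0.96], [-0.12, -1.00, 0.85], [0.13, 1.05, -0.89]]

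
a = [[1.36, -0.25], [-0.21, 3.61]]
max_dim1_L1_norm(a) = 3.82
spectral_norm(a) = 3.63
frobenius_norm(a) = 3.87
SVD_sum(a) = [[0.04, -0.38],[-0.35, 3.60]] + [[1.32, 0.13], [0.14, 0.01]]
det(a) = 4.86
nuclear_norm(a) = 4.97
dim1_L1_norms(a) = [1.61, 3.82]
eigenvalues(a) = [1.34, 3.63]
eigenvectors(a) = [[-1.00, 0.11], [-0.09, -0.99]]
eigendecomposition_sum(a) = [[1.32,0.15], [0.12,0.01]] + [[0.04, -0.40], [-0.33, 3.60]]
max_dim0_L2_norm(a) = 3.62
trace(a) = 4.97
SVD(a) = [[-0.1,0.99], [0.99,0.1]] @ diag([3.633350920123289, 1.3368100430649252]) @ [[-0.10,1.00], [1.00,0.10]]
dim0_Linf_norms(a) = [1.36, 3.61]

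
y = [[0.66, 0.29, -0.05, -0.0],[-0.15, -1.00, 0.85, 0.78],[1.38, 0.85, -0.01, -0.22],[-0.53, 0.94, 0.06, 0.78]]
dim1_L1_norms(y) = [1.0, 2.78, 2.46, 2.31]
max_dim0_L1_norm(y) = 3.08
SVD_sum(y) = [[0.41,0.41,-0.16,-0.19], [-0.78,-0.78,0.31,0.37], [0.98,0.98,-0.39,-0.46], [0.01,0.01,-0.00,-0.00]] + [[0.11, -0.13, 0.03, -0.07],[0.29, -0.33, 0.08, -0.17],[0.19, -0.22, 0.05, -0.11],[-0.75, 0.86, -0.21, 0.43]] + [[0.12, 0.04, 0.16, 0.2], [0.34, 0.11, 0.45, 0.58], [0.22, 0.07, 0.29, 0.38], [0.21, 0.07, 0.27, 0.35]] + [[0.02,-0.03,-0.08,0.05],[-0.0,0.0,0.00,-0.0],[-0.01,0.01,0.04,-0.02],[0.00,-0.0,-0.00,0.00]]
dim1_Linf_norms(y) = [0.66, 1.0, 1.38, 0.94]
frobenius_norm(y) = 2.71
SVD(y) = [[-0.31,-0.14,0.25,-0.91], [0.59,-0.35,0.73,0.05], [-0.74,-0.23,0.47,0.42], [-0.01,0.9,0.44,-0.01]] @ diag([2.0341598310614613, 1.3758212618680317, 1.1333937605461784, 0.11058128522884074]) @ [[-0.65, -0.65, 0.26, 0.3], [-0.6, 0.7, -0.17, 0.35], [0.42, 0.14, 0.55, 0.71], [-0.21, 0.27, 0.77, -0.53]]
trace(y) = 0.43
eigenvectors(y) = [[0.11,  0.05,  0.22,  0.20], [-0.85,  -0.21,  0.14,  0.42], [0.38,  -0.81,  0.8,  0.39], [0.34,  0.54,  -0.54,  0.79]]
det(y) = -0.35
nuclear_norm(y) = 4.65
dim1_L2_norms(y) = [0.72, 1.53, 1.64, 1.33]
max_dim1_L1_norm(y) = 2.78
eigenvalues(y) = [-1.68, 0.27, 0.66, 1.18]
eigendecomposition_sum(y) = [[0.05, 0.17, -0.08, -0.06],[-0.34, -1.26, 0.62, 0.46],[0.15, 0.57, -0.28, -0.21],[0.14, 0.51, -0.25, -0.18]] + [[0.05,-0.0,-0.02,-0.0], [-0.21,0.01,0.07,0.02], [-0.78,0.03,0.25,0.06], [0.53,-0.02,-0.17,-0.04]] + [[0.53, 0.01, -0.04, -0.12], [0.34, 0.00, -0.03, -0.07], [1.95, 0.02, -0.16, -0.42], [-1.30, -0.01, 0.11, 0.28]] + [[0.03, 0.12, 0.09, 0.18], [0.06, 0.25, 0.20, 0.38], [0.05, 0.23, 0.18, 0.35], [0.11, 0.47, 0.37, 0.72]]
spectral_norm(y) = 2.03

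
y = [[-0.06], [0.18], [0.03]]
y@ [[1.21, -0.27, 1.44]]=[[-0.07, 0.02, -0.09],  [0.22, -0.05, 0.26],  [0.04, -0.01, 0.04]]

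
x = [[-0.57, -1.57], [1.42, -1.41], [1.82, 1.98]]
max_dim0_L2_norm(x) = 2.89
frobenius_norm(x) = 3.75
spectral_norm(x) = 3.14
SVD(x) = [[-0.52, -0.15],[-0.16, -0.95],[0.84, -0.27]] @ diag([3.1394598599752115, 2.042276129127603]) @ [[0.51,0.86], [-0.86,0.51]]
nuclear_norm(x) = 5.18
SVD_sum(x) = [[-0.84, -1.41], [-0.25, -0.42], [1.34, 2.26]] + [[0.27,  -0.16], [1.67,  -0.99], [0.48,  -0.28]]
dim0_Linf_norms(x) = [1.82, 1.98]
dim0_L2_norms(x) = [2.38, 2.89]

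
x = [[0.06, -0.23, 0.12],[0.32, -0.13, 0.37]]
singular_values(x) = [0.54, 0.18]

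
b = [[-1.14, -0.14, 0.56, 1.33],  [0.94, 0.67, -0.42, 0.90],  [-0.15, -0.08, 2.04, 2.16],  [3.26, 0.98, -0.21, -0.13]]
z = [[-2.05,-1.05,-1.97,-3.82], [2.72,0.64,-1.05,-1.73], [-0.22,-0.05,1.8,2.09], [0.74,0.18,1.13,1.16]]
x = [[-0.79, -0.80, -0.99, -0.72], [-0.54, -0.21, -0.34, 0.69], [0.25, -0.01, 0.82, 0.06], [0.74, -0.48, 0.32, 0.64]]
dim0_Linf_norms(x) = [0.79, 0.8, 0.99, 0.72]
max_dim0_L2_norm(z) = 4.83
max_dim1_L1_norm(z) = 8.89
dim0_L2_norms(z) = [3.49, 1.24, 3.08, 4.83]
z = x @ b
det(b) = -0.10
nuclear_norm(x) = 4.25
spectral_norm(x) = 1.94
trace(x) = 0.46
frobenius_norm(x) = 2.39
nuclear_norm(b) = 8.10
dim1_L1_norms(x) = [3.3, 1.78, 1.14, 2.18]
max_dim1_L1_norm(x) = 3.3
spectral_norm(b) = 3.92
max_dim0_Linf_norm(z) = 3.82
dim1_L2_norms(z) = [4.88, 3.45, 2.77, 1.79]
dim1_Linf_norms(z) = [3.82, 2.72, 2.09, 1.16]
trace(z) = 1.55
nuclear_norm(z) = 10.01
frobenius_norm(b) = 5.12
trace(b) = 1.44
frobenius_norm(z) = 6.82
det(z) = 0.01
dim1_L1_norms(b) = [3.17, 2.93, 4.43, 4.58]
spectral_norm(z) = 5.80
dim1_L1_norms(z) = [8.89, 6.14, 4.16, 3.21]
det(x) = -0.75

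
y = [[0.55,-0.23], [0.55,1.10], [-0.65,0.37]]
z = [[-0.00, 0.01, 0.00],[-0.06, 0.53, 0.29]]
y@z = [[0.01,  -0.12,  -0.07], [-0.07,  0.59,  0.32], [-0.02,  0.19,  0.11]]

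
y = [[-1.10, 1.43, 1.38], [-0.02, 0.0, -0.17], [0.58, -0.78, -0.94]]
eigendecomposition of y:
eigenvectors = [[-0.86, -0.85, 0.76], [0.04, -0.53, 0.65], [0.51, -0.09, -0.07]]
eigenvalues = [-1.97, -0.06, -0.0]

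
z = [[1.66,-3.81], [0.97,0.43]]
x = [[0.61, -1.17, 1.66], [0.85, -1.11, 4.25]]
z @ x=[[-2.23, 2.29, -13.44], [0.96, -1.61, 3.44]]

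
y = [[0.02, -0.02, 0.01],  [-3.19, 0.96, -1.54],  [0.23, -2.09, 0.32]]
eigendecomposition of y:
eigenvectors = [[0.01, -0.41, 0.00], [-0.72, 0.09, 0.59], [0.69, 0.91, 0.81]]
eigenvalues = [2.49, 0.0, -1.19]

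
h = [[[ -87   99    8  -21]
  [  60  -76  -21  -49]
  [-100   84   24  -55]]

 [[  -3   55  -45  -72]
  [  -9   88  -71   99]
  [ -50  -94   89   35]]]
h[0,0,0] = -87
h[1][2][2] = 89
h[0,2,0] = -100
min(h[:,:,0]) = -100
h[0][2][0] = -100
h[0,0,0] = -87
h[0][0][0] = -87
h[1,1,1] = 88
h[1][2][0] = -50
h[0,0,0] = -87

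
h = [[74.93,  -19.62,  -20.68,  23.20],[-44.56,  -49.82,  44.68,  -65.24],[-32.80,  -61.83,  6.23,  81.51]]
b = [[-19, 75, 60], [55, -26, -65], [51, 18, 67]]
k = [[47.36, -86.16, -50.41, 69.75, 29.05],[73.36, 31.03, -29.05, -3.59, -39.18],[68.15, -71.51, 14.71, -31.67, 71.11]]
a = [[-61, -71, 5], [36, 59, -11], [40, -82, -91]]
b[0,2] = 60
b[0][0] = -19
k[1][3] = -3.59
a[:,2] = [5, -11, -91]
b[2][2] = 67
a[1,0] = 36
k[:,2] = [-50.41, -29.05, 14.71]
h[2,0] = -32.8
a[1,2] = -11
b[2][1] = 18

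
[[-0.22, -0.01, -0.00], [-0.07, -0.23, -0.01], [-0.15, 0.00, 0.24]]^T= [[-0.22, -0.07, -0.15], [-0.01, -0.23, 0.00], [-0.0, -0.01, 0.24]]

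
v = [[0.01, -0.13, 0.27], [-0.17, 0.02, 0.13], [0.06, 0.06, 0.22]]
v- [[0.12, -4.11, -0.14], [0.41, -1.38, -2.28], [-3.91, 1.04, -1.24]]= [[-0.11,3.98,0.41], [-0.58,1.40,2.41], [3.97,-0.98,1.46]]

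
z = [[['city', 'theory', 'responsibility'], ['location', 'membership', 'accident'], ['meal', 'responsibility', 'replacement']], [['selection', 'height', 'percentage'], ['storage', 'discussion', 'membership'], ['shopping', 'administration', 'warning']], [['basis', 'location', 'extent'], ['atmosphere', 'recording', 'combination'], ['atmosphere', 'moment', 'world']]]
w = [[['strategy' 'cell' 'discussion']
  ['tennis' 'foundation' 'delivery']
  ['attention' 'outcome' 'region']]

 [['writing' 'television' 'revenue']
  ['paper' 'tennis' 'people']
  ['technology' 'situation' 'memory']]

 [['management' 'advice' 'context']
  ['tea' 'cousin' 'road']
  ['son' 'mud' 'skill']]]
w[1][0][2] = 'revenue'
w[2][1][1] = 'cousin'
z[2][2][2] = 'world'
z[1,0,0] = 'selection'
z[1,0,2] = 'percentage'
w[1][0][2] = 'revenue'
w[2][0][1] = 'advice'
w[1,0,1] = 'television'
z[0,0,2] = 'responsibility'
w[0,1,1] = 'foundation'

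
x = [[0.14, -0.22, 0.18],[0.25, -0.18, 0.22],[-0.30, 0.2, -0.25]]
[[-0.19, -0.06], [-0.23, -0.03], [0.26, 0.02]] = x@[[-0.53,0.3], [0.52,0.3], [0.00,-0.21]]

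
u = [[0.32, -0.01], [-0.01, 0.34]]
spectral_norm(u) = 0.34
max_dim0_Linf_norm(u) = 0.34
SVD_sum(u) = [[0.05, -0.12], [-0.12, 0.29]] + [[0.27, 0.11],[0.11, 0.05]]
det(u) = 0.11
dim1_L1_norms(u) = [0.33, 0.35]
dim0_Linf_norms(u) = [0.32, 0.34]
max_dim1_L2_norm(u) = 0.34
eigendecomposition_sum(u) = [[0.27, 0.11], [0.11, 0.05]] + [[0.05, -0.12], [-0.12, 0.29]]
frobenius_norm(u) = 0.47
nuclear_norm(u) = 0.66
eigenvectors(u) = [[-0.92, 0.38], [-0.38, -0.92]]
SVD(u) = [[-0.38, 0.92], [0.92, 0.38]] @ diag([0.34414213562373097, 0.31585786437626906]) @ [[-0.38,0.92], [0.92,0.38]]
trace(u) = 0.66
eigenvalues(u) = [0.32, 0.34]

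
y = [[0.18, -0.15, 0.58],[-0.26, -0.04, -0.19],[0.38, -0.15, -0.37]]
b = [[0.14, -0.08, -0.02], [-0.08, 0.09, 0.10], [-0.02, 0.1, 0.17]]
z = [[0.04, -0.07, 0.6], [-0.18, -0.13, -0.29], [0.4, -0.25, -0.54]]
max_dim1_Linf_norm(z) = 0.6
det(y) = 0.05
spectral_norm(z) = 0.89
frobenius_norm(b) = 0.30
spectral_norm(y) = 0.72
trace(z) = -0.63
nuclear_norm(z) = 1.51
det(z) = 0.07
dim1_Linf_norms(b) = [0.14, 0.1, 0.17]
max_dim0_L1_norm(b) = 0.29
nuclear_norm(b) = 0.40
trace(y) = -0.23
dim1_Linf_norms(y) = [0.58, 0.26, 0.38]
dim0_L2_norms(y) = [0.49, 0.22, 0.71]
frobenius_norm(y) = 0.89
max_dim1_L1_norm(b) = 0.29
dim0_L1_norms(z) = [0.62, 0.45, 1.43]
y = b + z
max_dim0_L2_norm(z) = 0.86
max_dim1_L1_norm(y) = 0.91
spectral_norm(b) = 0.27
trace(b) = 0.40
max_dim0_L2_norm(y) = 0.71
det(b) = -0.00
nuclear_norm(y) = 1.38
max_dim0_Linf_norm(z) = 0.6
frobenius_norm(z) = 1.01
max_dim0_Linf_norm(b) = 0.17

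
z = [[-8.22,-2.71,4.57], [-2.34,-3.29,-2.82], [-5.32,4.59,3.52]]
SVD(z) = [[-0.82,-0.4,-0.41], [-0.05,-0.66,0.75], [-0.57,0.63,0.53]] @ diag([11.375063988292082, 6.736697224849113, 2.6524007545940083]) @ [[0.87, -0.02, -0.49], [0.21, 0.92, 0.34], [-0.45, 0.40, -0.80]]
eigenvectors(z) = [[(-0.86+0j), 0.29-0.31j, 0.29+0.31j], [-0.47+0.00j, -0.19+0.45j, (-0.19-0.45j)], [-0.20+0.00j, (0.76+0j), (0.76-0j)]]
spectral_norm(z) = 11.38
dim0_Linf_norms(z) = [8.22, 4.59, 4.57]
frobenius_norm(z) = 13.48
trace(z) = -7.99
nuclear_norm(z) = 20.76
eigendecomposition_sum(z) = [[-6.52+0.00j, -4.48+0.00j, 1.41-0.00j], [(-3.61+0j), -2.48+0.00j, (0.78-0j)], [-1.49+0.00j, -1.02+0.00j, 0.32-0.00j]] + [[-0.85+0.66j,0.88-1.31j,1.58+0.28j], [0.63-1.05j,(-0.41+1.76j),(-1.8+0.35j)], [(-1.92-0.28j),2.81-0.49j,1.60+2.40j]] + [[-0.85-0.66j, 0.88+1.31j, (1.58-0.28j)], [(0.63+1.05j), (-0.41-1.76j), -1.80-0.35j], [(-1.92+0.28j), (2.81+0.49j), 1.60-2.40j]]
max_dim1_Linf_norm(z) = 8.22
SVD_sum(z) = [[-8.14, 0.17, 4.61], [-0.51, 0.01, 0.29], [-5.61, 0.11, 3.18]] + [[-0.56, -2.44, -0.91], [-0.95, -4.09, -1.53], [0.91, 3.92, 1.46]] + [[0.48, -0.44, 0.87], [-0.88, 0.79, -1.58], [-0.62, 0.56, -1.12]]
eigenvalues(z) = [(-8.68+0j), (0.34+4.83j), (0.34-4.83j)]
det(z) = -203.25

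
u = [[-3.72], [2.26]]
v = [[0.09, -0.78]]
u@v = [[-0.33, 2.9],[0.2, -1.76]]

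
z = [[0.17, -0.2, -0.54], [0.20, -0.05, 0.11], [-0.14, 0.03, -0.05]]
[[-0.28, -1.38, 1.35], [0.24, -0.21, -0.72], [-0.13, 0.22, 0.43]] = z @ [[0.14, -2.76, -2.21], [-1.70, -1.78, -0.86], [1.19, 2.34, -2.88]]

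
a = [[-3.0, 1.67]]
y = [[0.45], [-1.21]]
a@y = [[-3.37]]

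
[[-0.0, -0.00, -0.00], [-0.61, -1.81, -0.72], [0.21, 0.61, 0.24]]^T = [[-0.00, -0.61, 0.21], [-0.00, -1.81, 0.61], [-0.00, -0.72, 0.24]]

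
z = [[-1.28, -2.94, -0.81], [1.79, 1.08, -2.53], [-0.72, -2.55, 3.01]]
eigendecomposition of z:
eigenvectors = [[(-0.15+0j),  (0.84+0j),  0.84-0.00j], [0.53+0.00j,  -0.16-0.45j,  -0.16+0.45j], [(-0.83+0j),  (0.15-0.22j),  (0.15+0.22j)]]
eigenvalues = [(4.51+0j), (-0.85+1.79j), (-0.85-1.79j)]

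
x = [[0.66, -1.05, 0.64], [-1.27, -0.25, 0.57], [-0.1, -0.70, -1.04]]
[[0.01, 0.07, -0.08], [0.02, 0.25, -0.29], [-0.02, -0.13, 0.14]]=x@[[-0.01, -0.12, 0.14],[-0.00, -0.04, 0.05],[0.02, 0.16, -0.18]]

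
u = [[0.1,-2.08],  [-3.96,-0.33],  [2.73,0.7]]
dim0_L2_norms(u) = [4.81, 2.22]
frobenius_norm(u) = 5.30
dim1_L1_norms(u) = [2.18, 4.29, 3.43]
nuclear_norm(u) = 6.97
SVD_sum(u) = [[-0.23,-0.04], [-3.91,-0.63], [2.77,0.45]] + [[0.33, -2.04], [-0.05, 0.3], [-0.04, 0.25]]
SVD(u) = [[0.05,-0.98], [0.82,0.14], [-0.58,0.12]] @ diag([4.860950650181653, 2.1073582458847793]) @ [[-0.99, -0.16], [-0.16, 0.99]]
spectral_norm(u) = 4.86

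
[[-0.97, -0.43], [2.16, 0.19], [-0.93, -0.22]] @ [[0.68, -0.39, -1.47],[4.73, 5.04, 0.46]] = [[-2.69, -1.79, 1.23], [2.37, 0.12, -3.09], [-1.67, -0.75, 1.27]]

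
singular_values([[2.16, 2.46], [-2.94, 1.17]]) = [3.72, 2.62]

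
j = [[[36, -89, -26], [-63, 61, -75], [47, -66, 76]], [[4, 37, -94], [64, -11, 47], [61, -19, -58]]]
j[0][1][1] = 61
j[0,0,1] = -89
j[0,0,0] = 36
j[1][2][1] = -19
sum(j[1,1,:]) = 100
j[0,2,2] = 76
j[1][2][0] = 61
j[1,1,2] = 47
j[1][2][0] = 61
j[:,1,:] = [[-63, 61, -75], [64, -11, 47]]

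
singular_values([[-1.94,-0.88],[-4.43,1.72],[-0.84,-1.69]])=[5.02, 2.35]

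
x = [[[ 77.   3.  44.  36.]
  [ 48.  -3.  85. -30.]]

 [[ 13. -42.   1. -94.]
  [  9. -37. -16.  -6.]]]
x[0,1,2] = 85.0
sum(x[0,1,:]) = 100.0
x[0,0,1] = 3.0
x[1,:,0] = [13.0, 9.0]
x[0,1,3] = -30.0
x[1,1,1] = -37.0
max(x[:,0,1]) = 3.0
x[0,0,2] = 44.0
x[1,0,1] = -42.0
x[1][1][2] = -16.0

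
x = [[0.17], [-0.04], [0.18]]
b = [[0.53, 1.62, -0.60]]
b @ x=[[-0.08]]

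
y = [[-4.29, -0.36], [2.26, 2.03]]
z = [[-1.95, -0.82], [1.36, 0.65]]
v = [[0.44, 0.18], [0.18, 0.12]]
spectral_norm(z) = 2.60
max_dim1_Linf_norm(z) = 1.95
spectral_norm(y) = 5.03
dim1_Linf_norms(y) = [4.29, 2.26]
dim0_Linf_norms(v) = [0.44, 0.18]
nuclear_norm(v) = 0.56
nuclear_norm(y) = 6.60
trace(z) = -1.30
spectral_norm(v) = 0.52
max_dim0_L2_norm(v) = 0.48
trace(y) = -2.26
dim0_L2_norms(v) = [0.48, 0.22]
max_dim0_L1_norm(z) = 3.31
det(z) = -0.15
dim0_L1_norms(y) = [6.55, 2.39]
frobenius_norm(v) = 0.52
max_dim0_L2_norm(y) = 4.85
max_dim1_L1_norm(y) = 4.65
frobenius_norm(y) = 5.27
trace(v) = 0.56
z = y @ v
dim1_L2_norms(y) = [4.31, 3.04]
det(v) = 0.02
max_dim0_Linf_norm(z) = 1.95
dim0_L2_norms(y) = [4.85, 2.06]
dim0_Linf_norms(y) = [4.29, 2.03]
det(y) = -7.90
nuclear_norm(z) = 2.66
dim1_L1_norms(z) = [2.77, 2.01]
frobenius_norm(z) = 2.60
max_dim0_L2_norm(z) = 2.38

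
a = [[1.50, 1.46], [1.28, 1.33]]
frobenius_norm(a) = 2.79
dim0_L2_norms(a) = [1.97, 1.97]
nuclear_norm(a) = 2.84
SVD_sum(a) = [[1.48,1.48],[1.3,1.31]] + [[0.02, -0.02], [-0.02, 0.02]]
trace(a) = 2.83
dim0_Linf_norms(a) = [1.5, 1.46]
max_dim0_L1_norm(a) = 2.79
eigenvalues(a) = [2.78, 0.05]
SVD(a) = [[-0.75, -0.66], [-0.66, 0.75]] @ diag([2.7904936304868766, 0.04522497332415738]) @ [[-0.71, -0.71], [-0.71, 0.71]]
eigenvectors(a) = [[0.75, -0.71],[0.66, 0.71]]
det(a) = 0.13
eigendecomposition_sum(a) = [[1.48, 1.48],[1.30, 1.31]] + [[0.02, -0.02], [-0.02, 0.02]]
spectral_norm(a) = 2.79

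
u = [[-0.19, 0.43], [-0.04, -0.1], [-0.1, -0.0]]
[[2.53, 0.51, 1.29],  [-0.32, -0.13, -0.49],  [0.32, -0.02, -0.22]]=u @ [[-3.16, 0.17, 2.22], [4.48, 1.26, 3.98]]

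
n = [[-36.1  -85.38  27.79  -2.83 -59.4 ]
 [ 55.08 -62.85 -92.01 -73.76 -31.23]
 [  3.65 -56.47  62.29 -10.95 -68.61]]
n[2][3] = -10.95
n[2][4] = -68.61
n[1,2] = -92.01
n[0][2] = 27.79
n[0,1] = -85.38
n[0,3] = -2.83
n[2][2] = 62.29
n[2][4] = -68.61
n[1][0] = 55.08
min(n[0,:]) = -85.38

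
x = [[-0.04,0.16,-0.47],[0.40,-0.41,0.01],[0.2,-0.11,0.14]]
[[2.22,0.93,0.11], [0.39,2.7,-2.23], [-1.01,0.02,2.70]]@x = [[0.31, -0.04, -1.02],[0.62, -0.8, -0.47],[0.59, -0.47, 0.85]]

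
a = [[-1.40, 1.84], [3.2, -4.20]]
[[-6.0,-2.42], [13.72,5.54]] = a@ [[4.34, 1.77], [0.04, 0.03]]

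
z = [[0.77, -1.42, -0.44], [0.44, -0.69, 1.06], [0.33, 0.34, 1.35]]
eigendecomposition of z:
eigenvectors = [[(0.86+0j),0.86-0.00j,(-0.66+0j)], [(-0.05-0.19j),(-0.05+0.19j),-0.72+0.00j], [(-0.35-0.32j),-0.35+0.32j,(0.23+0j)]]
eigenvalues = [(1.03+0.48j), (1.03-0.48j), (-0.63+0j)]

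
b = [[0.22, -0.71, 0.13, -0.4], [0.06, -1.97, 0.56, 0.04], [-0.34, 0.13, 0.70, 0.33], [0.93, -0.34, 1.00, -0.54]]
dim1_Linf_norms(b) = [0.71, 1.97, 0.7, 1.0]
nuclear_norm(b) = 4.71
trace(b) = -1.59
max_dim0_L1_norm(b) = 3.15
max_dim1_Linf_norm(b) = 1.97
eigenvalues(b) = [(0.96+0j), (-0.3+0.42j), (-0.3-0.42j), (-1.95+0j)]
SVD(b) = [[-0.33, 0.02, 0.34, -0.88], [-0.84, -0.45, -0.12, 0.26], [-0.02, 0.09, -0.93, -0.35], [-0.42, 0.89, 0.02, 0.19]] @ diag([2.3283130265134084, 1.2864994346918506, 0.9062741554944813, 0.1874694913533588]) @ [[-0.22,0.87,-0.41,0.14], [0.60,0.46,0.54,-0.37], [0.45,-0.15,-0.72,-0.51], [0.63,-0.03,-0.15,0.77]]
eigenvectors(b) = [[-0.22+0.00j, 0.39+0.35j, 0.39-0.35j, (-0.32+0j)], [0.17+0.00j, -0.01+0.03j, (-0.01-0.03j), (-0.95+0j)], [0.87+0.00j, -0.16+0.04j, (-0.16-0.04j), (0.01+0j)], [(0.4+0j), 0.84+0.00j, (0.84-0j), -0.03+0.00j]]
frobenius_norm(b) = 2.82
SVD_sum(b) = [[0.17, -0.68, 0.32, -0.11], [0.43, -1.71, 0.8, -0.27], [0.01, -0.05, 0.02, -0.01], [0.22, -0.86, 0.40, -0.14]] + [[0.01, 0.01, 0.01, -0.01], [-0.35, -0.27, -0.32, 0.22], [0.07, 0.05, 0.06, -0.04], [0.68, 0.53, 0.62, -0.42]] + [[0.14, -0.05, -0.22, -0.16], [-0.05, 0.02, 0.08, 0.06], [-0.38, 0.12, 0.61, 0.43], [0.01, -0.0, -0.01, -0.01]] + [[-0.1, 0.01, 0.02, -0.13], [0.03, -0.00, -0.01, 0.04], [-0.04, 0.00, 0.01, -0.05], [0.02, -0.0, -0.01, 0.03]]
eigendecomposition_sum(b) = [[(0.03+0j), (-0.01+0j), (-0.21+0j), (-0.05+0j)], [(-0.02+0j), 0.01+0.00j, 0.16+0.00j, 0.04-0.00j], [(-0.11+0j), (0.04+0j), 0.83+0.00j, (0.21-0j)], [-0.05+0.00j, 0.02+0.00j, (0.38+0j), (0.1-0j)]] + [[0.08+0.37j, -0.02-0.12j, (0.1+0.17j), -0.17-0.10j],[-0.02+0.01j, (0.01-0j), (-0.01+0.01j), 0.00-0.01j],[-0.11-0.04j, (0.04+0.02j), -0.06-0.00j, 0.06-0.03j],[(0.49+0.36j), -0.15-0.12j, (0.3+0.09j), -0.32+0.06j]] + [[0.08-0.37j, -0.02+0.12j, 0.10-0.17j, (-0.17+0.1j)], [-0.02-0.01j, (0.01+0j), (-0.01-0.01j), 0.00+0.01j], [(-0.11+0.04j), 0.04-0.02j, -0.06+0.00j, (0.06+0.03j)], [0.49-0.36j, (-0.15+0.12j), (0.3-0.09j), (-0.32-0.06j)]] + [[(0.04-0j),-0.66+0.00j,(0.14-0j),(-0+0j)], [(0.12-0j),-1.99+0.00j,0.42-0.00j,-0.01+0.00j], [-0.00+0.00j,(0.02-0j),-0.00+0.00j,0.00-0.00j], [-0j,(-0.06+0j),(0.01-0j),(-0+0j)]]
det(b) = -0.51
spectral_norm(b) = 2.33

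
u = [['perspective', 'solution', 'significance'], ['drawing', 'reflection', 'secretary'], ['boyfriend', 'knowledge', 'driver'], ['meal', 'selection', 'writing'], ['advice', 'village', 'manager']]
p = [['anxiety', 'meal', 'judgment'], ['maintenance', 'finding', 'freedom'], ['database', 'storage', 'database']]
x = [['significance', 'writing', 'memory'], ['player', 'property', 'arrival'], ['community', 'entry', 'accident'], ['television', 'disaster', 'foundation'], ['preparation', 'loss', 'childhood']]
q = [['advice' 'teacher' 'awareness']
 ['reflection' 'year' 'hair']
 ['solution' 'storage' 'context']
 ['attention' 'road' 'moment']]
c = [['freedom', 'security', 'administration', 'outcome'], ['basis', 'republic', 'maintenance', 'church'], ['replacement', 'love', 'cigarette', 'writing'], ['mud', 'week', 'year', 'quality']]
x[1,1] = 'property'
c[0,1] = 'security'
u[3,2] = 'writing'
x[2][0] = 'community'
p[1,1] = 'finding'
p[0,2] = 'judgment'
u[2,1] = 'knowledge'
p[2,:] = ['database', 'storage', 'database']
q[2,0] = 'solution'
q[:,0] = ['advice', 'reflection', 'solution', 'attention']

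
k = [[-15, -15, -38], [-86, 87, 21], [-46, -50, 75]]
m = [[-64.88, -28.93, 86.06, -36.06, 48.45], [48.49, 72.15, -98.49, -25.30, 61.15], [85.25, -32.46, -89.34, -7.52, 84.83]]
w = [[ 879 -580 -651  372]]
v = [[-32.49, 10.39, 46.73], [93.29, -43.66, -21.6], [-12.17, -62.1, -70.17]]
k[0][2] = -38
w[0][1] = -580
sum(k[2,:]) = -21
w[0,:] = [879, -580, -651, 372]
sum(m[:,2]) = -101.77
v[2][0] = -12.17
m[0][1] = -28.93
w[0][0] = 879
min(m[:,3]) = -36.06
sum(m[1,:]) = 58.000000000000014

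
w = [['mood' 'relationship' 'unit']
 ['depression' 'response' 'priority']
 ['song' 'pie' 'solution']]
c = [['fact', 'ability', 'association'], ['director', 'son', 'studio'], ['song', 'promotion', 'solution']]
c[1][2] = 'studio'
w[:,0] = ['mood', 'depression', 'song']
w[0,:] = ['mood', 'relationship', 'unit']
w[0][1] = 'relationship'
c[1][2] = 'studio'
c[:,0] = ['fact', 'director', 'song']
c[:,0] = ['fact', 'director', 'song']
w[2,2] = 'solution'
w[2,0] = 'song'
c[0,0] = 'fact'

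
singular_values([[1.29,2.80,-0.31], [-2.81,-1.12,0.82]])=[4.09, 1.64]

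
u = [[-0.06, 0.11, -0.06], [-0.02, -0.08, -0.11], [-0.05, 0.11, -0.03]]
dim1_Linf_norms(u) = [0.11, 0.11, 0.11]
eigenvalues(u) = [0j, (-0.09+0.12j), (-0.09-0.12j)]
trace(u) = -0.17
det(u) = 0.00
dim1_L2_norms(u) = [0.14, 0.14, 0.12]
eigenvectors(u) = [[(0.88+0j),(0.61+0j),(0.61-0j)],[0.29+0.00j,(0.13+0.58j),(0.13-0.58j)],[-0.38+0.00j,(0.51-0.11j),(0.51+0.11j)]]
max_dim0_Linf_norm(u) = 0.11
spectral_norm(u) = 0.19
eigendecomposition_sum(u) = [[0.00+0.00j, (-0+0j), -0.00-0.00j], [0.00+0.00j, (-0+0j), (-0-0j)], [(-0+0j), 0.00+0.00j, 0j]] + [[-0.03+0.00j, (0.06+0.05j), -0.03+0.05j], [(-0.01-0.03j), -0.04+0.06j, -0.05-0.02j], [-0.02+0.01j, (0.05+0.04j), (-0.02+0.05j)]] + [[-0.03-0.00j, (0.06-0.05j), -0.03-0.05j], [(-0.01+0.03j), -0.04-0.06j, (-0.05+0.02j)], [-0.02-0.01j, (0.05-0.04j), -0.02-0.05j]]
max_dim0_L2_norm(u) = 0.17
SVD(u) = [[-0.71, -0.26, -0.65],[0.23, -0.96, 0.14],[-0.66, -0.04, 0.75]] @ diag([0.18781316546593543, 0.13573366646073395, 0.0016083117830179908]) @ [[0.38,-0.90,0.2], [0.27,0.32,0.91], [-0.88,-0.29,0.37]]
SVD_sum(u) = [[-0.05,  0.12,  -0.03], [0.02,  -0.04,  0.01], [-0.05,  0.11,  -0.03]] + [[-0.01, -0.01, -0.03], [-0.04, -0.04, -0.12], [-0.00, -0.0, -0.01]] + [[0.00, 0.00, -0.00], [-0.00, -0.0, 0.00], [-0.00, -0.0, 0.0]]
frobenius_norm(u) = 0.23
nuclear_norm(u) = 0.33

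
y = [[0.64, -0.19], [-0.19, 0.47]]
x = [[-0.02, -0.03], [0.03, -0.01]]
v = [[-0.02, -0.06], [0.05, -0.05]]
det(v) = 0.00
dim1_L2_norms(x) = [0.04, 0.03]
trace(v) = -0.07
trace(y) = 1.11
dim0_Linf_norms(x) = [0.03, 0.03]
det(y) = 0.26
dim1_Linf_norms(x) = [0.03, 0.03]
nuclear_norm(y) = 1.11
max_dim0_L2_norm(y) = 0.67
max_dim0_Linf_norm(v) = 0.06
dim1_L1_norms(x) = [0.05, 0.04]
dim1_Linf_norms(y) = [0.64, 0.47]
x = y @ v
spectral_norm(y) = 0.76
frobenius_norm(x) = 0.05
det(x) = 0.00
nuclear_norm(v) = 0.13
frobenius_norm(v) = 0.09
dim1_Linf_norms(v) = [0.06, 0.05]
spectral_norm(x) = 0.04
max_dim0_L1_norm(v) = 0.11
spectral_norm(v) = 0.08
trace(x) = -0.03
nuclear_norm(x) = 0.07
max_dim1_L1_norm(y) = 0.83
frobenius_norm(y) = 0.84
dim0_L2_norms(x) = [0.04, 0.03]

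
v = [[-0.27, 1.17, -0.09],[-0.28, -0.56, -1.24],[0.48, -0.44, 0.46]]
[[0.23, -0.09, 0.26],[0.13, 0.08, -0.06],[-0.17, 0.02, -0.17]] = v @ [[0.00, -0.02, -0.22], [0.18, -0.08, 0.17], [-0.19, -0.02, 0.02]]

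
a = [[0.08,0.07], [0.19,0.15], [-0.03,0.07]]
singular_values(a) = [0.27, 0.07]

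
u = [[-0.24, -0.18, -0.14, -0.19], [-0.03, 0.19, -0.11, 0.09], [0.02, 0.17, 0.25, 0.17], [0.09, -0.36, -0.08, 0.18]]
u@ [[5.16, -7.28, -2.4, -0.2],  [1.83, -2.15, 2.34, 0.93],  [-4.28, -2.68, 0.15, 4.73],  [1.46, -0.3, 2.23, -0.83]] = [[-1.25, 2.57, -0.29, -0.62], [0.8, 0.08, 0.70, -0.41], [-0.41, -1.23, 0.77, 1.2], [0.41, 0.28, -0.67, -0.88]]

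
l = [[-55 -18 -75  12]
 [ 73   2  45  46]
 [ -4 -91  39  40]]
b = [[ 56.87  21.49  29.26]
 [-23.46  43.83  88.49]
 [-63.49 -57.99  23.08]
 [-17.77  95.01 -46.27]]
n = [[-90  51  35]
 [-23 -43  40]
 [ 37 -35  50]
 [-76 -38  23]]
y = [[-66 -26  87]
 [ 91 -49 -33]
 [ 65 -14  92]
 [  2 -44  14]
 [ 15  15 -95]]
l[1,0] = 73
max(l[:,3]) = 46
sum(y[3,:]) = -28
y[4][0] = 15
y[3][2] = 14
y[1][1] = -49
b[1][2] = 88.49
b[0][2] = 29.26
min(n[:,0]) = -90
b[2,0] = -63.49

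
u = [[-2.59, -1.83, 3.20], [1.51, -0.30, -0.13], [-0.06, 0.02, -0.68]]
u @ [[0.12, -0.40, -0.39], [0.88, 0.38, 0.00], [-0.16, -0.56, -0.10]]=[[-2.43, -1.45, 0.69], [-0.06, -0.65, -0.58], [0.12, 0.41, 0.09]]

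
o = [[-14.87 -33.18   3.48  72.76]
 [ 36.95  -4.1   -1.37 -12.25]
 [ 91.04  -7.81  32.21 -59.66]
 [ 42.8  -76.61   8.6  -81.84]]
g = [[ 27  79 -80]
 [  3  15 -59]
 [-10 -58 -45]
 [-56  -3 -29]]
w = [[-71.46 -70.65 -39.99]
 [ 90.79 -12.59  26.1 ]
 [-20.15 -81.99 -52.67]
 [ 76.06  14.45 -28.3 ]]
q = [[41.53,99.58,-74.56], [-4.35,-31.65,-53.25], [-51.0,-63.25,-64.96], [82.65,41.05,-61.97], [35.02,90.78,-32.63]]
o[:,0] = [-14.87, 36.95, 91.04, 42.8]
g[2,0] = -10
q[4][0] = 35.02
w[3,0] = 76.06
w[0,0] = -71.46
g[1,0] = 3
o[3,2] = 8.6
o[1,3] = -12.25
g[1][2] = -59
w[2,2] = -52.67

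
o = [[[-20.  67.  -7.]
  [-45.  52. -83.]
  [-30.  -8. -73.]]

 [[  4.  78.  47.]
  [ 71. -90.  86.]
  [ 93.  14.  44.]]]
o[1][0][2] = 47.0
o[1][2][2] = 44.0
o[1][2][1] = 14.0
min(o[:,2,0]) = -30.0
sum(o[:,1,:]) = -9.0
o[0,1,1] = 52.0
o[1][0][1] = 78.0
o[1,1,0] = 71.0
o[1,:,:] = [[4.0, 78.0, 47.0], [71.0, -90.0, 86.0], [93.0, 14.0, 44.0]]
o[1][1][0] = 71.0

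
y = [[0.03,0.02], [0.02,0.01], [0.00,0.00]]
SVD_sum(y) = [[0.03, 0.02], [0.02, 0.01], [0.00, 0.00]] + [[-0.00,0.0], [0.00,-0.00], [0.00,0.00]]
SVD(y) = [[-0.85, -0.53], [-0.53, 0.85], [0.0, 0.00]] @ diag([0.04236067977499789, 0.002360679774997897]) @ [[-0.85, -0.53],  [0.53, -0.85]]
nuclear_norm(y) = 0.04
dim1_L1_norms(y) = [0.05, 0.03, 0.0]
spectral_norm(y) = 0.04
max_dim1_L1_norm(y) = 0.05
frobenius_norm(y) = 0.04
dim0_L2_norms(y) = [0.04, 0.02]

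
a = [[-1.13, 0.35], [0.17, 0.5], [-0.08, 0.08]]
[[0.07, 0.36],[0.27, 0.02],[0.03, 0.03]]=a@ [[0.10,-0.28], [0.51,0.13]]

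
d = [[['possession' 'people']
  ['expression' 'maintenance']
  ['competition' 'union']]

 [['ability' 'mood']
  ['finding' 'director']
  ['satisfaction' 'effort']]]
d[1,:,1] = ['mood', 'director', 'effort']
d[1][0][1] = 'mood'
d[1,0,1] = 'mood'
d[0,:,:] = [['possession', 'people'], ['expression', 'maintenance'], ['competition', 'union']]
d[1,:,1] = ['mood', 'director', 'effort']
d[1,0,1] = 'mood'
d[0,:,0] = ['possession', 'expression', 'competition']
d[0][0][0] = 'possession'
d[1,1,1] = 'director'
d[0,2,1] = 'union'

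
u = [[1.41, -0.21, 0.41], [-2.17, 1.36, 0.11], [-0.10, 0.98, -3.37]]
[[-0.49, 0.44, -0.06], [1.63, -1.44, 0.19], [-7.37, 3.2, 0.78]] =u @ [[-1.03,0.59,0.04], [-0.61,-0.04,0.22], [2.04,-0.98,-0.17]]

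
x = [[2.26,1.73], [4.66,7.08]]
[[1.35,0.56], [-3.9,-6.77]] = x@[[2.05,  1.98], [-1.9,  -2.26]]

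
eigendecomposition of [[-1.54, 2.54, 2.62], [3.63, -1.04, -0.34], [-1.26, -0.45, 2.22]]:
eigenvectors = [[(0.65+0j), -0.19+0.50j, (-0.19-0.5j)],[(-0.75+0j), 0.10+0.56j, (0.1-0.56j)],[(0.08+0j), (-0.62+0j), (-0.62-0j)]]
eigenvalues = [(-4.16+0j), (1.9+1.41j), (1.9-1.41j)]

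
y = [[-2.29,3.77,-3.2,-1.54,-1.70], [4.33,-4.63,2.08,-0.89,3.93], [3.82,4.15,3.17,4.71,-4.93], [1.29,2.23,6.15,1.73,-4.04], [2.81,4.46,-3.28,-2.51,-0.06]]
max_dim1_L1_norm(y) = 20.78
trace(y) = -2.08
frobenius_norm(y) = 17.11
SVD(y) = [[0.03,0.58,0.07,-0.18,-0.79], [-0.27,-0.63,-0.53,-0.12,-0.49], [0.75,-0.07,-0.27,0.57,-0.17], [0.60,-0.25,0.14,-0.75,0.03], [0.03,0.45,-0.79,-0.26,0.33]] @ diag([12.021511807919456, 10.040787114240944, 6.190417071449643, 2.9989686741249204, 0.18754026679194058]) @ [[0.21, 0.5, 0.44, 0.39, -0.60], [-0.34, 0.62, -0.64, -0.22, -0.21], [-0.89, -0.26, 0.21, 0.22, -0.23], [0.12, -0.19, -0.54, 0.81, 0.02], [-0.20, 0.51, 0.26, 0.30, 0.74]]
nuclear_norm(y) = 31.44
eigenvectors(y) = [[-0.21+0.00j, (0.55+0j), -0.14+0.15j, (-0.14-0.15j), (-0.3+0j)], [-0.15+0.00j, -0.76+0.00j, 0.52+0.04j, (0.52-0.04j), (0.21+0j)], [(0.58+0j), 0.15+0.00j, (0.28+0.02j), 0.28-0.02j, (0.55+0j)], [(0.61+0j), 0.10+0.00j, (0.25-0.1j), (0.25+0.1j), -0.75+0.00j], [(-0.48+0j), 0.28+0.00j, 0.73+0.00j, (0.73-0j), (-0.05+0j)]]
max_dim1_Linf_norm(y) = 6.15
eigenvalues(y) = [(9.74+0j), (-9.49+0j), (0.44+1.1j), (0.44-1.1j), (-3.21+0j)]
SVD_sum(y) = [[0.09, 0.20, 0.18, 0.16, -0.24], [-0.67, -1.59, -1.41, -1.24, 1.92], [1.9, 4.51, 4.0, 3.53, -5.46], [1.51, 3.58, 3.17, 2.80, -4.33], [0.09, 0.21, 0.19, 0.16, -0.25]] + [[-1.98, 3.65, -3.72, -1.3, -1.25], [2.13, -3.92, 4.01, 1.4, 1.34], [0.24, -0.45, 0.46, 0.16, 0.15], [0.84, -1.54, 1.58, 0.55, 0.53], [-1.51, 2.79, -2.85, -0.99, -0.95]] + [[-0.36, -0.11, 0.09, 0.09, -0.09], [2.9, 0.86, -0.7, -0.71, 0.74], [1.46, 0.43, -0.35, -0.36, 0.37], [-0.79, -0.23, 0.19, 0.19, -0.2], [4.34, 1.28, -1.05, -1.07, 1.11]] + [[-0.07, 0.10, 0.30, -0.44, -0.01], [-0.05, 0.07, 0.2, -0.30, -0.01], [0.21, -0.33, -0.92, 1.39, 0.03], [-0.27, 0.43, 1.21, -1.82, -0.04], [-0.09, 0.15, 0.42, -0.63, -0.01]] + [[0.03,-0.08,-0.04,-0.05,-0.11], [0.02,-0.05,-0.02,-0.03,-0.07], [0.01,-0.02,-0.01,-0.01,-0.02], [-0.00,0.00,0.00,0.0,0.00], [-0.01,0.03,0.02,0.02,0.04]]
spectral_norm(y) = 12.02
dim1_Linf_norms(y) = [3.77, 4.63, 4.93, 6.15, 4.46]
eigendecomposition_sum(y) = [[(-0.49-0j),  -0.39-0.00j,  (-1.59-0j),  (-1.18-0j),  1.21+0.00j],[-0.34-0.00j,  (-0.28-0j),  -1.12-0.00j,  (-0.83-0j),  0.85+0.00j],[1.35+0.00j,  (1.08+0j),  (4.37+0j),  (3.23+0j),  (-3.33-0j)],[(1.42+0j),  (1.14+0j),  (4.6+0j),  3.40+0.00j,  (-3.5-0j)],[-1.11-0.00j,  (-0.89-0j),  -3.60-0.00j,  -2.66-0.00j,  (2.74+0j)]] + [[-0.78+0.00j, (4.9-0j), (-2+0j), 0.44-0.00j, -3.04-0.00j], [(1.07-0j), (-6.74+0j), 2.76-0.00j, (-0.61+0j), (4.18+0j)], [(-0.21+0j), 1.34-0.00j, (-0.55+0j), 0.12-0.00j, (-0.83-0j)], [(-0.15+0j), 0.92-0.00j, (-0.38+0j), (0.08-0j), -0.57-0.00j], [-0.39+0.00j, (2.44-0j), -1.00+0.00j, 0.22-0.00j, (-1.51-0j)]] + [[-0.26+0.62j, -0.22+0.38j, (-0.11+0.14j), -0.04-0.02j, -0.26j],[1.63-0.48j, 1.09-0.19j, 0.44-0.00j, (0.01+0.11j), (-0.51+0.41j)],[0.88-0.27j, 0.59-0.11j, (0.24-0j), 0.01+0.06j, (-0.27+0.23j)],[(0.63-0.6j), 0.45-0.34j, 0.20-0.10j, 0.03+0.05j, -0.14+0.31j],[(2.2-0.85j), (1.48-0.38j), (0.61-0.05j), (0.03+0.15j), (-0.66+0.62j)]] + [[(-0.26-0.62j), -0.22-0.38j, (-0.11-0.14j), (-0.04+0.02j), 0.26j], [1.63+0.48j, (1.09+0.19j), 0.44+0.00j, 0.01-0.11j, (-0.51-0.41j)], [0.88+0.27j, (0.59+0.11j), 0.24+0.00j, 0.01-0.06j, -0.27-0.23j], [0.63+0.60j, (0.45+0.34j), 0.20+0.10j, 0.03-0.05j, (-0.14-0.31j)], [(2.2+0.85j), 1.48+0.38j, (0.61+0.05j), 0.03-0.15j, -0.66-0.62j]] + [[(-0.5+0j), (-0.3+0j), (0.61+0j), (-0.73+0j), (0.12+0j)], [0.35-0.00j, 0.21-0.00j, -0.43-0.00j, 0.52-0.00j, -0.09-0.00j], [0.92-0.00j, (0.54-0j), -1.13-0.00j, 1.34-0.00j, -0.23-0.00j], [-1.24+0.00j, (-0.74+0j), 1.53+0.00j, -1.82+0.00j, (0.31+0j)], [(-0.09+0j), (-0.05+0j), (0.11+0j), -0.13+0.00j, 0.02+0.00j]]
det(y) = 420.26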